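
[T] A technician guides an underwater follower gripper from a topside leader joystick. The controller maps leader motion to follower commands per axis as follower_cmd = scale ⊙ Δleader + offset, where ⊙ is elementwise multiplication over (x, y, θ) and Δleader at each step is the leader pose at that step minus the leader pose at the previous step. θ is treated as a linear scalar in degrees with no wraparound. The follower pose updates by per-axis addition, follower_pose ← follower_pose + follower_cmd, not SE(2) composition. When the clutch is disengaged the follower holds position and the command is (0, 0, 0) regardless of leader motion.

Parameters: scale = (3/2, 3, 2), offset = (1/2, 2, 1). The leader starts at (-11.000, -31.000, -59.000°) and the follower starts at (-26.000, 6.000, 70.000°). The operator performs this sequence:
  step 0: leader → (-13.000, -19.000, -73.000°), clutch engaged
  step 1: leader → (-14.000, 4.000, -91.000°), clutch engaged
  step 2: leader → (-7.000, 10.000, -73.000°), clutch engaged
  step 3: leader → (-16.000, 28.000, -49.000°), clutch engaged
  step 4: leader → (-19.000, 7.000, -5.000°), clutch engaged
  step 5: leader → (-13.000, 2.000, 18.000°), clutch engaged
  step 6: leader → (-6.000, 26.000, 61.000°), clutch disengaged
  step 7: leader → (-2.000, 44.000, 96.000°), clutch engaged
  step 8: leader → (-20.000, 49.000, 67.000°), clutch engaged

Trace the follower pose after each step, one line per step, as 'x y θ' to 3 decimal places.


step 0: Δleader=(-2.000, 12.000, -14.000°), engaged; cmd=(-2.500, 38.000, -27.000°) → follower=(-28.500, 44.000, 43.000°)
step 1: Δleader=(-1.000, 23.000, -18.000°), engaged; cmd=(-1.000, 71.000, -35.000°) → follower=(-29.500, 115.000, 8.000°)
step 2: Δleader=(7.000, 6.000, 18.000°), engaged; cmd=(11.000, 20.000, 37.000°) → follower=(-18.500, 135.000, 45.000°)
step 3: Δleader=(-9.000, 18.000, 24.000°), engaged; cmd=(-13.000, 56.000, 49.000°) → follower=(-31.500, 191.000, 94.000°)
step 4: Δleader=(-3.000, -21.000, 44.000°), engaged; cmd=(-4.000, -61.000, 89.000°) → follower=(-35.500, 130.000, 183.000°)
step 5: Δleader=(6.000, -5.000, 23.000°), engaged; cmd=(9.500, -13.000, 47.000°) → follower=(-26.000, 117.000, 230.000°)
step 6: Δleader=(7.000, 24.000, 43.000°), disengaged; cmd=(0,0,0) → follower holds at (-26.000, 117.000, 230.000°)
step 7: Δleader=(4.000, 18.000, 35.000°), engaged; cmd=(6.500, 56.000, 71.000°) → follower=(-19.500, 173.000, 301.000°)
step 8: Δleader=(-18.000, 5.000, -29.000°), engaged; cmd=(-26.500, 17.000, -57.000°) → follower=(-46.000, 190.000, 244.000°)

-28.500 44.000 43.000
-29.500 115.000 8.000
-18.500 135.000 45.000
-31.500 191.000 94.000
-35.500 130.000 183.000
-26.000 117.000 230.000
-26.000 117.000 230.000
-19.500 173.000 301.000
-46.000 190.000 244.000


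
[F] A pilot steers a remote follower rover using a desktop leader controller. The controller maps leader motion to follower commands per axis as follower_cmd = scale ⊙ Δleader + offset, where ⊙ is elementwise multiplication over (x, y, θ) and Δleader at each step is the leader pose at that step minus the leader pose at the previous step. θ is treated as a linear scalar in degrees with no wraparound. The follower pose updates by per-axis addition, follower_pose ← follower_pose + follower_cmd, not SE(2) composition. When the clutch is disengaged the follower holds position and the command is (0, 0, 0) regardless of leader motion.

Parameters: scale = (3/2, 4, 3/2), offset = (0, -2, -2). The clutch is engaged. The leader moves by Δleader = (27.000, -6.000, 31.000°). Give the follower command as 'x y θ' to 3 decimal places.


40.500 -26.000 44.500

axis x: 3/2·27.000 + 0 = 40.500
axis y: 4·-6.000 + -2 = -26.000
axis θ: 3/2·31.000 + -2 = 44.500


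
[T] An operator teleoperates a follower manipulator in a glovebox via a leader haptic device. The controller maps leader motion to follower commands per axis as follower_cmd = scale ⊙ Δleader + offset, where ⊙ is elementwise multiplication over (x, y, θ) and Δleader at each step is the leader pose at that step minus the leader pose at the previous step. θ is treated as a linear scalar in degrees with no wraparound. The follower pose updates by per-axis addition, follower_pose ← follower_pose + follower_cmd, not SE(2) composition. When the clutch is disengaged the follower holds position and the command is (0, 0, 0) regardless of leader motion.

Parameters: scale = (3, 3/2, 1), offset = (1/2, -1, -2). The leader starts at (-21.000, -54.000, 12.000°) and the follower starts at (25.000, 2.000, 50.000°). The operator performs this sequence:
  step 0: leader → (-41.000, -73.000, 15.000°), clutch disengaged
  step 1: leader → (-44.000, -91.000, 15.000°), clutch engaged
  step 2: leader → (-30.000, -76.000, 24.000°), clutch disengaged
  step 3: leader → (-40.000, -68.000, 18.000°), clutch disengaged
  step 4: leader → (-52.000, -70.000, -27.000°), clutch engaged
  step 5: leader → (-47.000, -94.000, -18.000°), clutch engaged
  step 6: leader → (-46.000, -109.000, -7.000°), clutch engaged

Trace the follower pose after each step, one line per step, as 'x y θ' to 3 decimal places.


25.000 2.000 50.000
16.500 -26.000 48.000
16.500 -26.000 48.000
16.500 -26.000 48.000
-19.000 -30.000 1.000
-3.500 -67.000 8.000
0.000 -90.500 17.000

step 0: Δleader=(-20.000, -19.000, 3.000°), disengaged; cmd=(0,0,0) → follower holds at (25.000, 2.000, 50.000°)
step 1: Δleader=(-3.000, -18.000, 0.000°), engaged; cmd=(-8.500, -28.000, -2.000°) → follower=(16.500, -26.000, 48.000°)
step 2: Δleader=(14.000, 15.000, 9.000°), disengaged; cmd=(0,0,0) → follower holds at (16.500, -26.000, 48.000°)
step 3: Δleader=(-10.000, 8.000, -6.000°), disengaged; cmd=(0,0,0) → follower holds at (16.500, -26.000, 48.000°)
step 4: Δleader=(-12.000, -2.000, -45.000°), engaged; cmd=(-35.500, -4.000, -47.000°) → follower=(-19.000, -30.000, 1.000°)
step 5: Δleader=(5.000, -24.000, 9.000°), engaged; cmd=(15.500, -37.000, 7.000°) → follower=(-3.500, -67.000, 8.000°)
step 6: Δleader=(1.000, -15.000, 11.000°), engaged; cmd=(3.500, -23.500, 9.000°) → follower=(0.000, -90.500, 17.000°)


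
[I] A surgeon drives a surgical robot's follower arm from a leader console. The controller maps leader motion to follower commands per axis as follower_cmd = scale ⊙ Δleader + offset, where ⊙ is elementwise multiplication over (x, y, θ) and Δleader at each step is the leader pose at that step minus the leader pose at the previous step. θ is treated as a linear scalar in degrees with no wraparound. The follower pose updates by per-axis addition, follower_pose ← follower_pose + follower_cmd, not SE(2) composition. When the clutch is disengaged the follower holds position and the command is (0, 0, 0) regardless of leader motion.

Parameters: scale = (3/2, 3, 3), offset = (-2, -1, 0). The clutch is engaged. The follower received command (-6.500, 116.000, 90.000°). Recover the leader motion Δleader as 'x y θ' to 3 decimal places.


axis x: (-6.500 − -2) / (3/2) = -3.000
axis y: (116.000 − -1) / (3) = 39.000
axis θ: (90.000 − 0) / (3) = 30.000

-3.000 39.000 30.000


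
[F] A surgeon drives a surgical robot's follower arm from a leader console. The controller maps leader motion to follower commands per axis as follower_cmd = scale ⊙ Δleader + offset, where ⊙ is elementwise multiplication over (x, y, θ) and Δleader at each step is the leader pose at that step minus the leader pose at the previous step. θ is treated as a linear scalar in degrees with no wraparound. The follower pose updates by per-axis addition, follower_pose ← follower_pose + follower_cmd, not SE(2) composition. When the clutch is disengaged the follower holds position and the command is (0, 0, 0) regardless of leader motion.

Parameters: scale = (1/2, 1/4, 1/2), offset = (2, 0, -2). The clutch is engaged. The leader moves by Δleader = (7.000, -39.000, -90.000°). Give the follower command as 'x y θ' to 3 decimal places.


5.500 -9.750 -47.000

axis x: 1/2·7.000 + 2 = 5.500
axis y: 1/4·-39.000 + 0 = -9.750
axis θ: 1/2·-90.000 + -2 = -47.000


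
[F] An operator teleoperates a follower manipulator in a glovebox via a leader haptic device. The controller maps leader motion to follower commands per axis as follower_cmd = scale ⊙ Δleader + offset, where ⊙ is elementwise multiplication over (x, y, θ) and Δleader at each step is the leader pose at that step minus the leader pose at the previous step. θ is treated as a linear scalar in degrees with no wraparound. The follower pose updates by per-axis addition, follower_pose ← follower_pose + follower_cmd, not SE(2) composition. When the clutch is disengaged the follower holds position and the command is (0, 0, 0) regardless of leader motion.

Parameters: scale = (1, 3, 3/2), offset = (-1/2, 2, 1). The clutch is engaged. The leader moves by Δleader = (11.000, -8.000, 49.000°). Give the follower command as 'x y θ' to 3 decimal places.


axis x: 1·11.000 + -1/2 = 10.500
axis y: 3·-8.000 + 2 = -22.000
axis θ: 3/2·49.000 + 1 = 74.500

10.500 -22.000 74.500


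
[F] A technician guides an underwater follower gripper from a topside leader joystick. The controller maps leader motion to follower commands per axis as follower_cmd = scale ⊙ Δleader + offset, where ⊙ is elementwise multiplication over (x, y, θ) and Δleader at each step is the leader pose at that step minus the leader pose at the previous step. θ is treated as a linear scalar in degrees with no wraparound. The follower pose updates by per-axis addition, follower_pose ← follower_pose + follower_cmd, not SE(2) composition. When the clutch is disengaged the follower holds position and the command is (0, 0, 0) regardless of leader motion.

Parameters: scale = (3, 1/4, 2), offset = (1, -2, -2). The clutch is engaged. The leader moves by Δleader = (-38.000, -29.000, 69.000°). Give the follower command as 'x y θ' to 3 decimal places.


-113.000 -9.250 136.000

axis x: 3·-38.000 + 1 = -113.000
axis y: 1/4·-29.000 + -2 = -9.250
axis θ: 2·69.000 + -2 = 136.000


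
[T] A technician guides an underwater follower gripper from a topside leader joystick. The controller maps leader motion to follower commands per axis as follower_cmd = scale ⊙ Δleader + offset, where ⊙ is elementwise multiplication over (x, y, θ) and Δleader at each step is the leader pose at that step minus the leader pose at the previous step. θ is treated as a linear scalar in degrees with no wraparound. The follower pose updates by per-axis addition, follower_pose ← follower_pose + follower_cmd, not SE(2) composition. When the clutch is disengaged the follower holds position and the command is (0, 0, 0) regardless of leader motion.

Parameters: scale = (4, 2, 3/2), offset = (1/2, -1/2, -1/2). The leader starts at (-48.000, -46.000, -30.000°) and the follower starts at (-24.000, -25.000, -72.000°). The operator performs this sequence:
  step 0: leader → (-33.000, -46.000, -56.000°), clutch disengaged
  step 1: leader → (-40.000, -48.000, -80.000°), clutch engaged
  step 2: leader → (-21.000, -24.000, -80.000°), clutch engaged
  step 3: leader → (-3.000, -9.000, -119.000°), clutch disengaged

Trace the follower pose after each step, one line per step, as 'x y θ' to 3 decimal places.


step 0: Δleader=(15.000, 0.000, -26.000°), disengaged; cmd=(0,0,0) → follower holds at (-24.000, -25.000, -72.000°)
step 1: Δleader=(-7.000, -2.000, -24.000°), engaged; cmd=(-27.500, -4.500, -36.500°) → follower=(-51.500, -29.500, -108.500°)
step 2: Δleader=(19.000, 24.000, 0.000°), engaged; cmd=(76.500, 47.500, -0.500°) → follower=(25.000, 18.000, -109.000°)
step 3: Δleader=(18.000, 15.000, -39.000°), disengaged; cmd=(0,0,0) → follower holds at (25.000, 18.000, -109.000°)

-24.000 -25.000 -72.000
-51.500 -29.500 -108.500
25.000 18.000 -109.000
25.000 18.000 -109.000


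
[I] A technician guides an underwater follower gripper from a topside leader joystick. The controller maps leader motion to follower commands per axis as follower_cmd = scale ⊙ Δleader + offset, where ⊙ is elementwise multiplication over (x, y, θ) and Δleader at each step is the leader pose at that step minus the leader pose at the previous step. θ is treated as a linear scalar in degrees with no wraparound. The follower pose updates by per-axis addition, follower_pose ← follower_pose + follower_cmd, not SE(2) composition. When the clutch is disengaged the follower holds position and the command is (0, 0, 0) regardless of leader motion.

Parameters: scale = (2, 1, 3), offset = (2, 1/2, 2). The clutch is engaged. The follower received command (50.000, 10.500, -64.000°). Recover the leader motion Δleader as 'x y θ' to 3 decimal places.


axis x: (50.000 − 2) / (2) = 24.000
axis y: (10.500 − 1/2) / (1) = 10.000
axis θ: (-64.000 − 2) / (3) = -22.000

24.000 10.000 -22.000


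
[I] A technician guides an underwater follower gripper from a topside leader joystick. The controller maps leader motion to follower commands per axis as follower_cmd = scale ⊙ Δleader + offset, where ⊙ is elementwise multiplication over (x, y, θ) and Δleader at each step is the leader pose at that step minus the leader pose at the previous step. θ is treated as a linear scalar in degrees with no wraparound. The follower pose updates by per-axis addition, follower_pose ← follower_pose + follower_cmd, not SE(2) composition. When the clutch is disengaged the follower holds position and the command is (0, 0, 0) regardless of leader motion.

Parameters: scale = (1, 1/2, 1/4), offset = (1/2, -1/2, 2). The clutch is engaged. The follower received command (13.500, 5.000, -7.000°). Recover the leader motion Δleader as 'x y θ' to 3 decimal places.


13.000 11.000 -36.000

axis x: (13.500 − 1/2) / (1) = 13.000
axis y: (5.000 − -1/2) / (1/2) = 11.000
axis θ: (-7.000 − 2) / (1/4) = -36.000


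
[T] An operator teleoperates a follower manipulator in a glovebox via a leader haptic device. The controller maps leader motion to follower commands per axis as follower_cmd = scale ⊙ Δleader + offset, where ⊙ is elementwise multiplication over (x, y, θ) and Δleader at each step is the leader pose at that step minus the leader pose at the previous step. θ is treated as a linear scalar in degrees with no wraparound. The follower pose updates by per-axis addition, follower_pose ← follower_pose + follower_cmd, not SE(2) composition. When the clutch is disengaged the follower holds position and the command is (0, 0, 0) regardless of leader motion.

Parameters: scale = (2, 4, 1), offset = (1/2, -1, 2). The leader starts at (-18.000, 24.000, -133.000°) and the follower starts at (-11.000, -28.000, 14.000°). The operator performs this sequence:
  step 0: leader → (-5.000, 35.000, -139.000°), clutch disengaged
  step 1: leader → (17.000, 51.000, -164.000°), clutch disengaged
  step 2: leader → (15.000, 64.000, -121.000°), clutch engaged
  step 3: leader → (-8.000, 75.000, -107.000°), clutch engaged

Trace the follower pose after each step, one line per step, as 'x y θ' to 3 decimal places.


-11.000 -28.000 14.000
-11.000 -28.000 14.000
-14.500 23.000 59.000
-60.000 66.000 75.000

step 0: Δleader=(13.000, 11.000, -6.000°), disengaged; cmd=(0,0,0) → follower holds at (-11.000, -28.000, 14.000°)
step 1: Δleader=(22.000, 16.000, -25.000°), disengaged; cmd=(0,0,0) → follower holds at (-11.000, -28.000, 14.000°)
step 2: Δleader=(-2.000, 13.000, 43.000°), engaged; cmd=(-3.500, 51.000, 45.000°) → follower=(-14.500, 23.000, 59.000°)
step 3: Δleader=(-23.000, 11.000, 14.000°), engaged; cmd=(-45.500, 43.000, 16.000°) → follower=(-60.000, 66.000, 75.000°)


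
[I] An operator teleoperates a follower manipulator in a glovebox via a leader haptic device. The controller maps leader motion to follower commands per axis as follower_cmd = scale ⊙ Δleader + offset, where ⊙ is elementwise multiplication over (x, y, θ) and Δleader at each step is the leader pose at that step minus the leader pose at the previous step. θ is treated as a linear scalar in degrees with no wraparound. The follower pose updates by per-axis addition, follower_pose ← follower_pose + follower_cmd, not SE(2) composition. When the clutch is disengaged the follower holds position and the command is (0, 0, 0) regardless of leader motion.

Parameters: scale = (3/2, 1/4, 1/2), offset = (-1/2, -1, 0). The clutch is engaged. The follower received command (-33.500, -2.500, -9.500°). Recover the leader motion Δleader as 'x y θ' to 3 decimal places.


axis x: (-33.500 − -1/2) / (3/2) = -22.000
axis y: (-2.500 − -1) / (1/4) = -6.000
axis θ: (-9.500 − 0) / (1/2) = -19.000

-22.000 -6.000 -19.000


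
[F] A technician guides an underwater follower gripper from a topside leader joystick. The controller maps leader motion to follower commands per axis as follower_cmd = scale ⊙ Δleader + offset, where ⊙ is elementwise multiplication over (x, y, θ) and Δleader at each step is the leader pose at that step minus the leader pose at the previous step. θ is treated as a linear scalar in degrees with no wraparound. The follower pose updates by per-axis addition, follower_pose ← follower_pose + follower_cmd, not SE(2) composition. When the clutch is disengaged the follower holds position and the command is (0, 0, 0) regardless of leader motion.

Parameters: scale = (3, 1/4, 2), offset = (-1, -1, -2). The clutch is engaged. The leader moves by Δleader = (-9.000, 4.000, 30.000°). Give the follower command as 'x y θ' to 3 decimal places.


axis x: 3·-9.000 + -1 = -28.000
axis y: 1/4·4.000 + -1 = 0.000
axis θ: 2·30.000 + -2 = 58.000

-28.000 0.000 58.000


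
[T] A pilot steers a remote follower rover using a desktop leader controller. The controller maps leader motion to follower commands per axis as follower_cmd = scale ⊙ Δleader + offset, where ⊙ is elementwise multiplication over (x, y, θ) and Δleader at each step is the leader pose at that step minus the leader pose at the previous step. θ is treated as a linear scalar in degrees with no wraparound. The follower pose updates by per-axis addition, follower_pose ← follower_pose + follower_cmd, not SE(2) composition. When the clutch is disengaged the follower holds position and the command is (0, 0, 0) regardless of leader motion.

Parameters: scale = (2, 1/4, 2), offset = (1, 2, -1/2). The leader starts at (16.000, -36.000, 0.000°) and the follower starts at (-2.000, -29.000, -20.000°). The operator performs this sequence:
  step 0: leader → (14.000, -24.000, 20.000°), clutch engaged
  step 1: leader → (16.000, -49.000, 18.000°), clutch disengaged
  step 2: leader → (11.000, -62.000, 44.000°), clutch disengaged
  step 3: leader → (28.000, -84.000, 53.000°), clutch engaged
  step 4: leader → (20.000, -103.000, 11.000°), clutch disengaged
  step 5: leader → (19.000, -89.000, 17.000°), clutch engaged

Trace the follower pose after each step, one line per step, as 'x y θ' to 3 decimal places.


-5.000 -24.000 19.500
-5.000 -24.000 19.500
-5.000 -24.000 19.500
30.000 -27.500 37.000
30.000 -27.500 37.000
29.000 -22.000 48.500

step 0: Δleader=(-2.000, 12.000, 20.000°), engaged; cmd=(-3.000, 5.000, 39.500°) → follower=(-5.000, -24.000, 19.500°)
step 1: Δleader=(2.000, -25.000, -2.000°), disengaged; cmd=(0,0,0) → follower holds at (-5.000, -24.000, 19.500°)
step 2: Δleader=(-5.000, -13.000, 26.000°), disengaged; cmd=(0,0,0) → follower holds at (-5.000, -24.000, 19.500°)
step 3: Δleader=(17.000, -22.000, 9.000°), engaged; cmd=(35.000, -3.500, 17.500°) → follower=(30.000, -27.500, 37.000°)
step 4: Δleader=(-8.000, -19.000, -42.000°), disengaged; cmd=(0,0,0) → follower holds at (30.000, -27.500, 37.000°)
step 5: Δleader=(-1.000, 14.000, 6.000°), engaged; cmd=(-1.000, 5.500, 11.500°) → follower=(29.000, -22.000, 48.500°)


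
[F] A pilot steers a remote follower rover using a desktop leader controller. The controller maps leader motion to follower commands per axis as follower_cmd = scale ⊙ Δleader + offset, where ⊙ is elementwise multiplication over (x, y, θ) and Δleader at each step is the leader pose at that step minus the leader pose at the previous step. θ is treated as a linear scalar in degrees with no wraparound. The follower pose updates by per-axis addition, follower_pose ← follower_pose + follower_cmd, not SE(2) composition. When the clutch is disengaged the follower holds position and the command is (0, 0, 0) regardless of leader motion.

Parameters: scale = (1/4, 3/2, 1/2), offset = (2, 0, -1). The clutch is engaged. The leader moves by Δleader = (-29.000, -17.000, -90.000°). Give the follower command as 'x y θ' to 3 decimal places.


axis x: 1/4·-29.000 + 2 = -5.250
axis y: 3/2·-17.000 + 0 = -25.500
axis θ: 1/2·-90.000 + -1 = -46.000

-5.250 -25.500 -46.000


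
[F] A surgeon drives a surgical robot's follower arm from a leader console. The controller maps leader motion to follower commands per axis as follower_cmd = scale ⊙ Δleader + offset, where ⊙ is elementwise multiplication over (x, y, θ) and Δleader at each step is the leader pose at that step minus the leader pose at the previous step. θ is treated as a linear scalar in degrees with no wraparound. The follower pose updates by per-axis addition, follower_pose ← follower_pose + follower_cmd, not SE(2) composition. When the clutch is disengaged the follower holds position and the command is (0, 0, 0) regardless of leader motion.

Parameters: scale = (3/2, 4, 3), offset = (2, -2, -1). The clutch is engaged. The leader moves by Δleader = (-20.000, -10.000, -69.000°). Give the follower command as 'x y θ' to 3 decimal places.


axis x: 3/2·-20.000 + 2 = -28.000
axis y: 4·-10.000 + -2 = -42.000
axis θ: 3·-69.000 + -1 = -208.000

-28.000 -42.000 -208.000


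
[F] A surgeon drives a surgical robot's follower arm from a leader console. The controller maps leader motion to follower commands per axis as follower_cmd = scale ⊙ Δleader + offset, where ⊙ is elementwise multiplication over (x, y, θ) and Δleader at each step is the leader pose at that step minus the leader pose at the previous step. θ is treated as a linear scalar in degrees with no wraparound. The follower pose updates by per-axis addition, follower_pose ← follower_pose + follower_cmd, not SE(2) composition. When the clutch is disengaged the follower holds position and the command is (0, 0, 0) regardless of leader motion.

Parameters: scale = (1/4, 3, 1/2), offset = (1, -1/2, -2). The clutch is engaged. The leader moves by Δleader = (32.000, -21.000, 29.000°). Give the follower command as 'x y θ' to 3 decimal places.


axis x: 1/4·32.000 + 1 = 9.000
axis y: 3·-21.000 + -1/2 = -63.500
axis θ: 1/2·29.000 + -2 = 12.500

9.000 -63.500 12.500


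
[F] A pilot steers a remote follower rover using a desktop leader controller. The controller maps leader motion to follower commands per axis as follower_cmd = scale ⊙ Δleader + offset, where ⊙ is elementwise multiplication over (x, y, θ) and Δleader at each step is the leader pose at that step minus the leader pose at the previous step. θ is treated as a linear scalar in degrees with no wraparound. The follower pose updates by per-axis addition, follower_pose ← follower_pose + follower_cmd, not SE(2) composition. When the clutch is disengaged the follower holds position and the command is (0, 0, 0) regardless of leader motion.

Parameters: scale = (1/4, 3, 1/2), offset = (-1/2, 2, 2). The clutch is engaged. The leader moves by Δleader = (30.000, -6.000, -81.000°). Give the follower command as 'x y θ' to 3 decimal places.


axis x: 1/4·30.000 + -1/2 = 7.000
axis y: 3·-6.000 + 2 = -16.000
axis θ: 1/2·-81.000 + 2 = -38.500

7.000 -16.000 -38.500


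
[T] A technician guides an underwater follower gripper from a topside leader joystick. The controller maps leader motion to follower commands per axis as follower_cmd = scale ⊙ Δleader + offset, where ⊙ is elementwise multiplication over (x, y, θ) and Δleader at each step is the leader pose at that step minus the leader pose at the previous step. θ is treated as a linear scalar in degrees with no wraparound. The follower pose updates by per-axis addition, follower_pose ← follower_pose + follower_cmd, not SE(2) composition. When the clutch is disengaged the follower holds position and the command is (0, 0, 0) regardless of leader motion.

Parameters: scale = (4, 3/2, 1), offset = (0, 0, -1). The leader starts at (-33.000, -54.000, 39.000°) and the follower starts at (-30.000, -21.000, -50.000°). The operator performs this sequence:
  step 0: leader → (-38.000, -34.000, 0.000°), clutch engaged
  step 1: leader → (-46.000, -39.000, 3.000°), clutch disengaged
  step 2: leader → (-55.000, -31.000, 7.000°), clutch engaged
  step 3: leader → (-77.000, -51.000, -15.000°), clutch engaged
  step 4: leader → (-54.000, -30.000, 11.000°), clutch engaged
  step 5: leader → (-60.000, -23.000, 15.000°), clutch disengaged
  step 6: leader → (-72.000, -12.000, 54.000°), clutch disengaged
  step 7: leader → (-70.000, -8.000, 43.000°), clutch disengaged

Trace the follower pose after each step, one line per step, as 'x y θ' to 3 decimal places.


step 0: Δleader=(-5.000, 20.000, -39.000°), engaged; cmd=(-20.000, 30.000, -40.000°) → follower=(-50.000, 9.000, -90.000°)
step 1: Δleader=(-8.000, -5.000, 3.000°), disengaged; cmd=(0,0,0) → follower holds at (-50.000, 9.000, -90.000°)
step 2: Δleader=(-9.000, 8.000, 4.000°), engaged; cmd=(-36.000, 12.000, 3.000°) → follower=(-86.000, 21.000, -87.000°)
step 3: Δleader=(-22.000, -20.000, -22.000°), engaged; cmd=(-88.000, -30.000, -23.000°) → follower=(-174.000, -9.000, -110.000°)
step 4: Δleader=(23.000, 21.000, 26.000°), engaged; cmd=(92.000, 31.500, 25.000°) → follower=(-82.000, 22.500, -85.000°)
step 5: Δleader=(-6.000, 7.000, 4.000°), disengaged; cmd=(0,0,0) → follower holds at (-82.000, 22.500, -85.000°)
step 6: Δleader=(-12.000, 11.000, 39.000°), disengaged; cmd=(0,0,0) → follower holds at (-82.000, 22.500, -85.000°)
step 7: Δleader=(2.000, 4.000, -11.000°), disengaged; cmd=(0,0,0) → follower holds at (-82.000, 22.500, -85.000°)

-50.000 9.000 -90.000
-50.000 9.000 -90.000
-86.000 21.000 -87.000
-174.000 -9.000 -110.000
-82.000 22.500 -85.000
-82.000 22.500 -85.000
-82.000 22.500 -85.000
-82.000 22.500 -85.000


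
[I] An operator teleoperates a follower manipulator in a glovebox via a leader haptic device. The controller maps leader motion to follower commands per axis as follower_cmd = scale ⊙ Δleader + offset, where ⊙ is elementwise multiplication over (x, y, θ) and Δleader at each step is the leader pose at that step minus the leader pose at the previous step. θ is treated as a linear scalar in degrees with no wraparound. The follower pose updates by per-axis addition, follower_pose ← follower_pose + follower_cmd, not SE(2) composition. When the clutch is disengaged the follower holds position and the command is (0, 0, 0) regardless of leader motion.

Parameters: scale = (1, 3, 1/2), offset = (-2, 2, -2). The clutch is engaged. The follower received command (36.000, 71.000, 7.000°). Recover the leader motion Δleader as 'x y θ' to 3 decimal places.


38.000 23.000 18.000

axis x: (36.000 − -2) / (1) = 38.000
axis y: (71.000 − 2) / (3) = 23.000
axis θ: (7.000 − -2) / (1/2) = 18.000


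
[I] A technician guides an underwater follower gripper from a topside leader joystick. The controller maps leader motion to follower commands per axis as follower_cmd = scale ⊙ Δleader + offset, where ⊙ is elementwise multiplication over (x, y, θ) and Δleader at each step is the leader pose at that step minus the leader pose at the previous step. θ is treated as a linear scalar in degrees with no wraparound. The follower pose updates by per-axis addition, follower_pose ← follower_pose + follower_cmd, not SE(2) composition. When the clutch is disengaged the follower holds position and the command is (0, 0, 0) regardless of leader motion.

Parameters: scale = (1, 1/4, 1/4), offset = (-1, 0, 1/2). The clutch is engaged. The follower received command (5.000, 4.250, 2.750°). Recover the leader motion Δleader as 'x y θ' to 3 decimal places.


axis x: (5.000 − -1) / (1) = 6.000
axis y: (4.250 − 0) / (1/4) = 17.000
axis θ: (2.750 − 1/2) / (1/4) = 9.000

6.000 17.000 9.000


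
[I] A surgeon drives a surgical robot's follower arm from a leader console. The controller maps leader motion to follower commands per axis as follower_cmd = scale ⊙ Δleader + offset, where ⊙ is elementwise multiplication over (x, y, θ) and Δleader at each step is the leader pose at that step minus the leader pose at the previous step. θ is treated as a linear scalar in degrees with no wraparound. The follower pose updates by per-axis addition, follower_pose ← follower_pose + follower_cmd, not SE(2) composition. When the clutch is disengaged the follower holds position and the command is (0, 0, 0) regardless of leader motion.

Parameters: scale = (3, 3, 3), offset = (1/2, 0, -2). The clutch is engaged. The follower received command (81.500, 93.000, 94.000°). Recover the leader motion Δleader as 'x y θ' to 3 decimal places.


axis x: (81.500 − 1/2) / (3) = 27.000
axis y: (93.000 − 0) / (3) = 31.000
axis θ: (94.000 − -2) / (3) = 32.000

27.000 31.000 32.000


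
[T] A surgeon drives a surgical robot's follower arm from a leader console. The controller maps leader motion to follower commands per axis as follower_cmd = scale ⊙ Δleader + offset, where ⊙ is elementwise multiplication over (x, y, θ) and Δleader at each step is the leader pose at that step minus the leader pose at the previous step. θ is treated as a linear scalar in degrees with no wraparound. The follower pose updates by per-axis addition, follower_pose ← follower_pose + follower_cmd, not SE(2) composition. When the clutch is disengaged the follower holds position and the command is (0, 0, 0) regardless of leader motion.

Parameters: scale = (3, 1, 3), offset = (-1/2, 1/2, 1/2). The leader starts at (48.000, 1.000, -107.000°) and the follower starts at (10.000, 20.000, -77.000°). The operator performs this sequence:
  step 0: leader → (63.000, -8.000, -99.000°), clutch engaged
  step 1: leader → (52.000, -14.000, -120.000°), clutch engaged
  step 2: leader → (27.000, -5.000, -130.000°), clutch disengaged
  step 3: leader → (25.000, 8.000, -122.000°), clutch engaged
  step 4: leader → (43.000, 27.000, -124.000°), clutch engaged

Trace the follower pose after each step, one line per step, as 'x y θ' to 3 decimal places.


54.500 11.500 -52.500
21.000 6.000 -115.000
21.000 6.000 -115.000
14.500 19.500 -90.500
68.000 39.000 -96.000

step 0: Δleader=(15.000, -9.000, 8.000°), engaged; cmd=(44.500, -8.500, 24.500°) → follower=(54.500, 11.500, -52.500°)
step 1: Δleader=(-11.000, -6.000, -21.000°), engaged; cmd=(-33.500, -5.500, -62.500°) → follower=(21.000, 6.000, -115.000°)
step 2: Δleader=(-25.000, 9.000, -10.000°), disengaged; cmd=(0,0,0) → follower holds at (21.000, 6.000, -115.000°)
step 3: Δleader=(-2.000, 13.000, 8.000°), engaged; cmd=(-6.500, 13.500, 24.500°) → follower=(14.500, 19.500, -90.500°)
step 4: Δleader=(18.000, 19.000, -2.000°), engaged; cmd=(53.500, 19.500, -5.500°) → follower=(68.000, 39.000, -96.000°)


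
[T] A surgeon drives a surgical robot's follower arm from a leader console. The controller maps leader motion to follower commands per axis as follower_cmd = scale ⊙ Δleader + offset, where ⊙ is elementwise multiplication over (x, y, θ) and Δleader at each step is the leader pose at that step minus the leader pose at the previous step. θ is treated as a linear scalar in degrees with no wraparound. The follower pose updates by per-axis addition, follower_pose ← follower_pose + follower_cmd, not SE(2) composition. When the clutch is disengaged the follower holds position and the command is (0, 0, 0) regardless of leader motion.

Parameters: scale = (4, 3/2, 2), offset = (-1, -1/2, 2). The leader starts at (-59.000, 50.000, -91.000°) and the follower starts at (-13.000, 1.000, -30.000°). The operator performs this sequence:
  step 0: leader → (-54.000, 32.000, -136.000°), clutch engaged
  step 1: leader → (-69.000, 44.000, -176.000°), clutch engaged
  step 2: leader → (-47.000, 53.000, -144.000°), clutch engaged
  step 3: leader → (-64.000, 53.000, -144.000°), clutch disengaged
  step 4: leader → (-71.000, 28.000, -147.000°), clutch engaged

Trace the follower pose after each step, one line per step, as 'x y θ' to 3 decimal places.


6.000 -26.500 -118.000
-55.000 -9.000 -196.000
32.000 4.000 -130.000
32.000 4.000 -130.000
3.000 -34.000 -134.000

step 0: Δleader=(5.000, -18.000, -45.000°), engaged; cmd=(19.000, -27.500, -88.000°) → follower=(6.000, -26.500, -118.000°)
step 1: Δleader=(-15.000, 12.000, -40.000°), engaged; cmd=(-61.000, 17.500, -78.000°) → follower=(-55.000, -9.000, -196.000°)
step 2: Δleader=(22.000, 9.000, 32.000°), engaged; cmd=(87.000, 13.000, 66.000°) → follower=(32.000, 4.000, -130.000°)
step 3: Δleader=(-17.000, 0.000, 0.000°), disengaged; cmd=(0,0,0) → follower holds at (32.000, 4.000, -130.000°)
step 4: Δleader=(-7.000, -25.000, -3.000°), engaged; cmd=(-29.000, -38.000, -4.000°) → follower=(3.000, -34.000, -134.000°)


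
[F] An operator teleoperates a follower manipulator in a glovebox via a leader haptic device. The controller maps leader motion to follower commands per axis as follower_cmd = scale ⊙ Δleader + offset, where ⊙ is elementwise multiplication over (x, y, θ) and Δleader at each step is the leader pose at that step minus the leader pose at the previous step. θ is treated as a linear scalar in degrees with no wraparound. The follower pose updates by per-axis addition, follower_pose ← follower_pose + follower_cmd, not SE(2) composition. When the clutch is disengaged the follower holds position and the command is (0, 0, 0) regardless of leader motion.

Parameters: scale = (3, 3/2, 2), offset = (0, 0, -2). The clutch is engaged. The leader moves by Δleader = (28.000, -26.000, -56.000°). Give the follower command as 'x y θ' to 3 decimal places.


axis x: 3·28.000 + 0 = 84.000
axis y: 3/2·-26.000 + 0 = -39.000
axis θ: 2·-56.000 + -2 = -114.000

84.000 -39.000 -114.000


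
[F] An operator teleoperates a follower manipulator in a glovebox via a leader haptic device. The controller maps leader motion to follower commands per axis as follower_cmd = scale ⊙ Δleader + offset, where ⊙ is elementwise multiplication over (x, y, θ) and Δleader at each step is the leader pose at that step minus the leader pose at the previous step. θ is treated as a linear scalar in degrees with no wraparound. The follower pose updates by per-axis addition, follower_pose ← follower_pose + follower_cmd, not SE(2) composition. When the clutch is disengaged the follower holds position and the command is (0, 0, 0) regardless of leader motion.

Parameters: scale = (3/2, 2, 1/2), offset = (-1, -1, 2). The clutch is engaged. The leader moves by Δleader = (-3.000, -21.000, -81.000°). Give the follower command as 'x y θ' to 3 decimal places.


-5.500 -43.000 -38.500

axis x: 3/2·-3.000 + -1 = -5.500
axis y: 2·-21.000 + -1 = -43.000
axis θ: 1/2·-81.000 + 2 = -38.500


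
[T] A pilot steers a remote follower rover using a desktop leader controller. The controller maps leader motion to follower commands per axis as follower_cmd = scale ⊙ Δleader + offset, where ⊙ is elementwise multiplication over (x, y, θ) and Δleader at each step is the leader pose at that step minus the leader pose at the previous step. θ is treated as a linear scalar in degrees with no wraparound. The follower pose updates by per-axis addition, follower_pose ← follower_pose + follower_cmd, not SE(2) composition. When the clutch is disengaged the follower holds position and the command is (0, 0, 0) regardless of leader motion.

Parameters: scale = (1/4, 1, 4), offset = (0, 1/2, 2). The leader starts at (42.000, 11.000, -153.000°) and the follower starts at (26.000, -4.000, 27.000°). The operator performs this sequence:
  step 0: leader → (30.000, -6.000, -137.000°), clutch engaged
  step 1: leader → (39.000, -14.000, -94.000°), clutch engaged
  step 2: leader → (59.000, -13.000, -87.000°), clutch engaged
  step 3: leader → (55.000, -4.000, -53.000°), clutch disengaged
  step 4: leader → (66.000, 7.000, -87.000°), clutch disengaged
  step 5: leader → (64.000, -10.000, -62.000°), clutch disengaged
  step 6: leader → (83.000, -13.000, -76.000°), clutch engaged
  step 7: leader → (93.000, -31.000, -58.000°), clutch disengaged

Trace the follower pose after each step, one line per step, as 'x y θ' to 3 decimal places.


23.000 -20.500 93.000
25.250 -28.000 267.000
30.250 -26.500 297.000
30.250 -26.500 297.000
30.250 -26.500 297.000
30.250 -26.500 297.000
35.000 -29.000 243.000
35.000 -29.000 243.000

step 0: Δleader=(-12.000, -17.000, 16.000°), engaged; cmd=(-3.000, -16.500, 66.000°) → follower=(23.000, -20.500, 93.000°)
step 1: Δleader=(9.000, -8.000, 43.000°), engaged; cmd=(2.250, -7.500, 174.000°) → follower=(25.250, -28.000, 267.000°)
step 2: Δleader=(20.000, 1.000, 7.000°), engaged; cmd=(5.000, 1.500, 30.000°) → follower=(30.250, -26.500, 297.000°)
step 3: Δleader=(-4.000, 9.000, 34.000°), disengaged; cmd=(0,0,0) → follower holds at (30.250, -26.500, 297.000°)
step 4: Δleader=(11.000, 11.000, -34.000°), disengaged; cmd=(0,0,0) → follower holds at (30.250, -26.500, 297.000°)
step 5: Δleader=(-2.000, -17.000, 25.000°), disengaged; cmd=(0,0,0) → follower holds at (30.250, -26.500, 297.000°)
step 6: Δleader=(19.000, -3.000, -14.000°), engaged; cmd=(4.750, -2.500, -54.000°) → follower=(35.000, -29.000, 243.000°)
step 7: Δleader=(10.000, -18.000, 18.000°), disengaged; cmd=(0,0,0) → follower holds at (35.000, -29.000, 243.000°)


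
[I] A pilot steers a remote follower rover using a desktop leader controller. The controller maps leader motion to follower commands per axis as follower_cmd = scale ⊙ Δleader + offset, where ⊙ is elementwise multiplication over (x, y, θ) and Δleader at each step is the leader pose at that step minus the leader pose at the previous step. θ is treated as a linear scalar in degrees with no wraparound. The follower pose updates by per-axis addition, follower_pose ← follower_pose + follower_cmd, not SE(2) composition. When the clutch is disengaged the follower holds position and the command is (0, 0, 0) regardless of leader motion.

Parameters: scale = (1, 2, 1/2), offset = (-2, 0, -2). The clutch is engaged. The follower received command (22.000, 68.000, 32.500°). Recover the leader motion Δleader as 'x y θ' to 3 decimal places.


axis x: (22.000 − -2) / (1) = 24.000
axis y: (68.000 − 0) / (2) = 34.000
axis θ: (32.500 − -2) / (1/2) = 69.000

24.000 34.000 69.000


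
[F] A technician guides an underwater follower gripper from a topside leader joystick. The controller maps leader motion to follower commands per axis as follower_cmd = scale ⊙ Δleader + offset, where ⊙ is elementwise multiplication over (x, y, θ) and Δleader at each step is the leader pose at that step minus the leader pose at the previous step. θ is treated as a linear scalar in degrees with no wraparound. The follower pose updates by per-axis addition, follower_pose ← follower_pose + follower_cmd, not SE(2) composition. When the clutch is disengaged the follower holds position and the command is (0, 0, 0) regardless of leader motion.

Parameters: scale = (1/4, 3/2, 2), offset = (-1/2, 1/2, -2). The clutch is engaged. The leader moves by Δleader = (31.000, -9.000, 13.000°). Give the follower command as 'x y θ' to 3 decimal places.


7.250 -13.000 24.000

axis x: 1/4·31.000 + -1/2 = 7.250
axis y: 3/2·-9.000 + 1/2 = -13.000
axis θ: 2·13.000 + -2 = 24.000


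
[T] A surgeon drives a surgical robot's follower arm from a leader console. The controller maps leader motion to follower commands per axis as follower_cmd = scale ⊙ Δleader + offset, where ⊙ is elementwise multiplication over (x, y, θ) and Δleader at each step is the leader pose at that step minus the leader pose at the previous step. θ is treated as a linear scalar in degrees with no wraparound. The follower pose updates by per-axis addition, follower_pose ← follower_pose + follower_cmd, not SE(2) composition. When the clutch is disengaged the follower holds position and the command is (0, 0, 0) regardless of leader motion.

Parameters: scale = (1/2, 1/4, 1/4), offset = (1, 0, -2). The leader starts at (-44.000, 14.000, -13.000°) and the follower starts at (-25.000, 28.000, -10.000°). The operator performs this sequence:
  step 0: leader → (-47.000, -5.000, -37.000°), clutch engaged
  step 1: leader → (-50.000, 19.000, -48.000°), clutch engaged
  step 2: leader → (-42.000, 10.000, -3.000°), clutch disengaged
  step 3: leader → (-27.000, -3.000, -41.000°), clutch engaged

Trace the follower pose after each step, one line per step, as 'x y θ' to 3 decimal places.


-25.500 23.250 -18.000
-26.000 29.250 -22.750
-26.000 29.250 -22.750
-17.500 26.000 -34.250

step 0: Δleader=(-3.000, -19.000, -24.000°), engaged; cmd=(-0.500, -4.750, -8.000°) → follower=(-25.500, 23.250, -18.000°)
step 1: Δleader=(-3.000, 24.000, -11.000°), engaged; cmd=(-0.500, 6.000, -4.750°) → follower=(-26.000, 29.250, -22.750°)
step 2: Δleader=(8.000, -9.000, 45.000°), disengaged; cmd=(0,0,0) → follower holds at (-26.000, 29.250, -22.750°)
step 3: Δleader=(15.000, -13.000, -38.000°), engaged; cmd=(8.500, -3.250, -11.500°) → follower=(-17.500, 26.000, -34.250°)
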